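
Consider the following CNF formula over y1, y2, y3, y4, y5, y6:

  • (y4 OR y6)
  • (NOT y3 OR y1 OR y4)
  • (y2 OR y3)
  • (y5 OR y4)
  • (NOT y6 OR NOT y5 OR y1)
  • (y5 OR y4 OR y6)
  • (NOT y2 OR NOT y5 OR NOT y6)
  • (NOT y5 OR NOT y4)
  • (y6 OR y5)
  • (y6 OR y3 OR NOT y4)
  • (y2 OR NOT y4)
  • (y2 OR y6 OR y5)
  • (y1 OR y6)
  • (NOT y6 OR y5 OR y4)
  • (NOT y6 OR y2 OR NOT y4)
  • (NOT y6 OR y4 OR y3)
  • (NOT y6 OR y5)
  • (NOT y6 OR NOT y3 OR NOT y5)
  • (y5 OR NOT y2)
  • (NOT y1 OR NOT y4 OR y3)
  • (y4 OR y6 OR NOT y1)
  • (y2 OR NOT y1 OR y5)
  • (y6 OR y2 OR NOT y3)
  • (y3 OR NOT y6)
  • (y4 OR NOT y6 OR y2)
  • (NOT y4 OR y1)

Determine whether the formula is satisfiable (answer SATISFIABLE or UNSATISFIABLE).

y6 = True:
  propagation gives y5=True, y1=True, y2=False, y3=True; an empty clause results — contradiction.
y6 = False:
  propagation gives y4=True, y5=False; an empty clause results — contradiction.
Every branch closes, so no satisfying assignment exists.

UNSATISFIABLE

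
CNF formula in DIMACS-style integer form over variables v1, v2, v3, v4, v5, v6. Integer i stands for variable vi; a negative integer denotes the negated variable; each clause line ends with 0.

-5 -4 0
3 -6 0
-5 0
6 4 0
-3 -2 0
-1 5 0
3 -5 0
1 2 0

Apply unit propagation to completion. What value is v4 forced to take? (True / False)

(¬v5) stands alone — v5 = False.
From (v5 ∨ ¬v1) and v5 = False: v1 = False.
From (v2 ∨ v1) and v1 = False: v2 = True.
In (¬v2 ∨ ¬v3), ¬v2 is now false; ¬v3 must hold, so v3 = False.
(v3 ∨ ¬v6): since v3 = False, the clause reduces to (¬v6). v6 = False.
(v4 ∨ v6) with v6 = False leaves only v4, so v4 = True.

True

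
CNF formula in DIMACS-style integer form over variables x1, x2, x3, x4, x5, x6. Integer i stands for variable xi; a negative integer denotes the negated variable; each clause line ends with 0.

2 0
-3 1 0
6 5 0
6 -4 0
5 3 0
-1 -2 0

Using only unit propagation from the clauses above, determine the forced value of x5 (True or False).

Unit clause (x2) sets x2 = True.
In (!x2 || !x1), !x2 is now false; !x1 must hold, so x1 = False.
In (x1 || !x3), x1 is now false; !x3 must hold, so x3 = False.
In (x3 || x5), x3 is now false; x5 must hold, so x5 = True.

True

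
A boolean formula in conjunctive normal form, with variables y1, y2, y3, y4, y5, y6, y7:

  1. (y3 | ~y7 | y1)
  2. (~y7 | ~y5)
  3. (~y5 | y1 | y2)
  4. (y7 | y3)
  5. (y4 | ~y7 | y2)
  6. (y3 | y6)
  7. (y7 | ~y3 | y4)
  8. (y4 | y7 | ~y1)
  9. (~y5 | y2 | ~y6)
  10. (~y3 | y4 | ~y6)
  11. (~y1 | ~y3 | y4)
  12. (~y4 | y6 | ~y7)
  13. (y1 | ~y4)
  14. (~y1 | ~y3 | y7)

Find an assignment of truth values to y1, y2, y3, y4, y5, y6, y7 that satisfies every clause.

y1=T, y2=F, y3=F, y4=T, y5=F, y6=T, y7=T

Check each clause:
  1. (y3 | ~y7 | y1) — y1 is true.
  2. (~y5 | ~y7) — ~y5 is true.
  3. (y2 | y1 | ~y5) — y1 is true.
  4. (y7 | y3) — y7 is true.
  5. (y2 | ~y7 | y4) — y4 is true.
  6. (y6 | y3) — y6 is true.
  7. (~y3 | y7 | y4) — y4 is true.
  8. (~y1 | y7 | y4) — y4 is true.
  9. (~y6 | y2 | ~y5) — ~y5 is true.
  10. (~y3 | y4 | ~y6) — y4 is true.
  11. (~y1 | y4 | ~y3) — y4 is true.
  12. (~y4 | y6 | ~y7) — y6 is true.
  13. (y1 | ~y4) — y1 is true.
  14. (y7 | ~y1 | ~y3) — ~y3 is true.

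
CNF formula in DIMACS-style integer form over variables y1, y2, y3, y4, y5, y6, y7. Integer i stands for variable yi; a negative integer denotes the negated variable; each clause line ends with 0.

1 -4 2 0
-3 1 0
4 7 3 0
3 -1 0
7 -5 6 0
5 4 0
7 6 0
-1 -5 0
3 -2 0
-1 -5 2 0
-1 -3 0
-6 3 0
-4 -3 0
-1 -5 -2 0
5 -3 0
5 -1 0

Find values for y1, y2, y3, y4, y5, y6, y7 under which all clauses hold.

y1 = False, y2 = False, y3 = False, y4 = False, y5 = True, y6 = False, y7 = True

Check each clause:
  1. (y2 || y1 || !y4) — !y4 is true.
  2. (!y3 || y1) — !y3 is true.
  3. (y3 || y4 || y7) — y7 is true.
  4. (y3 || !y1) — !y1 is true.
  5. (y6 || y7 || !y5) — y7 is true.
  6. (y4 || y5) — y5 is true.
  7. (y6 || y7) — y7 is true.
  8. (!y1 || !y5) — !y1 is true.
  9. (y3 || !y2) — !y2 is true.
  10. (y2 || !y1 || !y5) — !y1 is true.
  11. (!y3 || !y1) — !y3 is true.
  12. (y3 || !y6) — !y6 is true.
  13. (!y3 || !y4) — !y4 is true.
  14. (!y2 || !y5 || !y1) — !y1 is true.
  15. (y5 || !y3) — y5 is true.
  16. (!y1 || y5) — y5 is true.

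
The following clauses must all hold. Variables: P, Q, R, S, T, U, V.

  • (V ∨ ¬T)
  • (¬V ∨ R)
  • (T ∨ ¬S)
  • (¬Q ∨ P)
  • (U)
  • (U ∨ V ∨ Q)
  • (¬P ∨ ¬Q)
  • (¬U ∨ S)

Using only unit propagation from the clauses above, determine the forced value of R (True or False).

True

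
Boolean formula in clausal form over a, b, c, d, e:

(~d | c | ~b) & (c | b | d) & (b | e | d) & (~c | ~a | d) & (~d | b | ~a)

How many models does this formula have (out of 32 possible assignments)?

15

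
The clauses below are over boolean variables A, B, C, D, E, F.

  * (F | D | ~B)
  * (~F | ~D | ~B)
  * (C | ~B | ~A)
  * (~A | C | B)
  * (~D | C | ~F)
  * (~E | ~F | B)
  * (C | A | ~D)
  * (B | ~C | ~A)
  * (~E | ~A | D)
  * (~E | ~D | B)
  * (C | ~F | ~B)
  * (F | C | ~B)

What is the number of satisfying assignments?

Split on B, then C.
  B=1, C=1: 7 of the 16 assignments to (A,D,E,F) work.
  B=1, C=0: a clause becomes empty — 0.
  B=0, C=1: 5 of the 16 assignments to (A,D,E,F) work.
  B=0, C=0: remaining (A,D,E,F) ∈ {(0,0,0,0); (0,0,0,1); (0,0,1,0)} — 3.
Total: 7 + 0 + 5 + 3 = 15.

15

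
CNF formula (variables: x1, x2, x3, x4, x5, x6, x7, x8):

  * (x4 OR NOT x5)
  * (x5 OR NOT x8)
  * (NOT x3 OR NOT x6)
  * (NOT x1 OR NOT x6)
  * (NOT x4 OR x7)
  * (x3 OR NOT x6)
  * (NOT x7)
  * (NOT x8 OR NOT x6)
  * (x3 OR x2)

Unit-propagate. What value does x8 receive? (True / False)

Unit clause (NOT x7) sets x7 = False.
In (NOT x4 OR x7), x7 is now false; NOT x4 must hold, so x4 = False.
From (NOT x5 OR x4) and x4 = False: x5 = False.
(NOT x8 OR x5): since x5 = False, the clause reduces to (NOT x8). x8 = False.

False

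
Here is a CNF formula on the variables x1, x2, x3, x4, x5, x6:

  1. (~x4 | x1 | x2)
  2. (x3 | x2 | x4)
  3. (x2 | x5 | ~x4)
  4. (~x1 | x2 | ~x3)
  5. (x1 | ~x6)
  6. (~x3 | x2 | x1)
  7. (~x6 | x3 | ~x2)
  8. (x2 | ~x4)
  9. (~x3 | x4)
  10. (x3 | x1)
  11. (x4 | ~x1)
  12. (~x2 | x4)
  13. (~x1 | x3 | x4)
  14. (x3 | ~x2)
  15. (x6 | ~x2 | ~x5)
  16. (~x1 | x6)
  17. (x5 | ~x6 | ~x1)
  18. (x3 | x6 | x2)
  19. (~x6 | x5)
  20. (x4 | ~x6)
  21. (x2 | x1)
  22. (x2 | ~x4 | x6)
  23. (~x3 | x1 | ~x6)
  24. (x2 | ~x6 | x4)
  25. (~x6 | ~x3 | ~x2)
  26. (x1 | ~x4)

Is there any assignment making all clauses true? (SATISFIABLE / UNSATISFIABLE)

x2 = True:
  propagation gives x4=True, x3=True, x6=False, x5=False; an empty clause results — contradiction.
x2 = False:
  propagation gives x4=False, x3=True; an empty clause results — contradiction.
Every branch closes, so no satisfying assignment exists.

UNSATISFIABLE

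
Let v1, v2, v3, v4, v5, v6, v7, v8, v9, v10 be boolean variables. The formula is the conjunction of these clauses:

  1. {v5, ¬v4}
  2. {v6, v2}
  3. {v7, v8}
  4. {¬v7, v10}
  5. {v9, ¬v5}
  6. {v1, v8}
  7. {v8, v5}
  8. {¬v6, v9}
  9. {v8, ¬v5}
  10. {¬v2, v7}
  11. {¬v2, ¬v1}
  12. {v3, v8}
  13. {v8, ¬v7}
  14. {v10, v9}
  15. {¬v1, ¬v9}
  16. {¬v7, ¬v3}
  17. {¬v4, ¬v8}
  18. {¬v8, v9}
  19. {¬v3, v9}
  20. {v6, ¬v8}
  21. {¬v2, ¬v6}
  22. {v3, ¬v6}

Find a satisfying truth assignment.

v1=False  v2=False  v3=True  v4=False  v5=True  v6=True  v7=False  v8=True  v9=True  v10=False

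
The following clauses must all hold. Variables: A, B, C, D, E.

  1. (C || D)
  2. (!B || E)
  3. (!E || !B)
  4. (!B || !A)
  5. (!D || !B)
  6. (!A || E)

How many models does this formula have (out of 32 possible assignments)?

9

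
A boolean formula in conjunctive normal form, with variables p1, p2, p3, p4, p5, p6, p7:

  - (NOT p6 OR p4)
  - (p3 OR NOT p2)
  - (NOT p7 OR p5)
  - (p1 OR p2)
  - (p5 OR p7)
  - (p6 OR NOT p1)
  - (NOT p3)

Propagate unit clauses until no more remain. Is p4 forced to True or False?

True

(NOT p3) is a unit clause: p3 = False.
(p3 OR NOT p2) with p3 = False leaves only NOT p2, so p2 = False.
In (p2 OR p1), p2 is now false; p1 must hold, so p1 = True.
From (p6 OR NOT p1) and p1 = True: p6 = True.
From (NOT p6 OR p4) and p6 = True: p4 = True.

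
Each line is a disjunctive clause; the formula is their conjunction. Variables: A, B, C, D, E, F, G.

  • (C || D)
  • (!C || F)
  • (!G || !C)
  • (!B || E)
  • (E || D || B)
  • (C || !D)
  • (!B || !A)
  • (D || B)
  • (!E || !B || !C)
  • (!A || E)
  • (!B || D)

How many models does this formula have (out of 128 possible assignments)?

3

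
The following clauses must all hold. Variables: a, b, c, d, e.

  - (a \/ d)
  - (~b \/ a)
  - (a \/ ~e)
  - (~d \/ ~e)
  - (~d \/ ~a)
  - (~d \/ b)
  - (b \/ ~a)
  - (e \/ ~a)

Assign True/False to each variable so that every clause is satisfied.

a=T, b=T, c=F, d=F, e=T

Check each clause:
  1. (a \/ d) — a is true.
  2. (a \/ ~b) — a is true.
  3. (a \/ ~e) — a is true.
  4. (~d \/ ~e) — ~d is true.
  5. (~d \/ ~a) — ~d is true.
  6. (~d \/ b) — b is true.
  7. (~a \/ b) — b is true.
  8. (e \/ ~a) — e is true.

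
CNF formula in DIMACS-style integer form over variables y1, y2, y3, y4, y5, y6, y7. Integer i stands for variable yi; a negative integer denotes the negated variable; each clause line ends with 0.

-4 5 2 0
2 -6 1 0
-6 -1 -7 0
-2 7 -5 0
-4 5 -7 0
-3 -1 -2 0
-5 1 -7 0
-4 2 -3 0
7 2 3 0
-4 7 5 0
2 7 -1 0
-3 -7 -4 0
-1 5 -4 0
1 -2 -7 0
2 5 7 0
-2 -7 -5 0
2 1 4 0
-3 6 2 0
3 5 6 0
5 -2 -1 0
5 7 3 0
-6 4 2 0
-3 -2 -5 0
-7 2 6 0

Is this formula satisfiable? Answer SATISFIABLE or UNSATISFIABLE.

SATISFIABLE

Branch on y1: take y1 = False.
Branch on y2: take y2 = True.
  then y7 is forced to False.
  then y5 is forced to False.
  then y4 is forced to False.
  then y3 is forced to True.
y6 is now unconstrained; take y6 = True.
So y1=F, y2=T, y3=T, y4=F, y5=F, y6=T, y7=F is a satisfying assignment.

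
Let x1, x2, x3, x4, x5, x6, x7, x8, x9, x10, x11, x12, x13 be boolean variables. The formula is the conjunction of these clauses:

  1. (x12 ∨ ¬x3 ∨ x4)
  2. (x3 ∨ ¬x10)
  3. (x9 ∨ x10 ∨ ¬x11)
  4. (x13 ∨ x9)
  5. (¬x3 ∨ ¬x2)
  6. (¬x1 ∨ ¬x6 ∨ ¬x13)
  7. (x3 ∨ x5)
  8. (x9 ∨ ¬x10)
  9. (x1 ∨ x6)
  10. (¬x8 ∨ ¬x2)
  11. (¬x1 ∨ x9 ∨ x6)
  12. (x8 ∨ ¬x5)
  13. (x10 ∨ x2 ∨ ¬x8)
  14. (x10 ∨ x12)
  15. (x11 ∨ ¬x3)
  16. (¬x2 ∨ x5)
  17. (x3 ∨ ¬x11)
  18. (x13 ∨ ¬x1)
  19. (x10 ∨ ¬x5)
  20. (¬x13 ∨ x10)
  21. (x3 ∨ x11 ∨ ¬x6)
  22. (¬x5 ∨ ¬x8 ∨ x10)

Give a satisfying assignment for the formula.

x1=False, x2=False, x3=True, x4=True, x5=True, x6=True, x7=True, x8=True, x9=True, x10=True, x11=True, x12=False, x13=True

x4 occurs only positively in the remaining clauses — set x4 = True.
x9 occurs only positively in the remaining clauses — set x9 = True.
Branch on x1: take x1 = False.
  then x6 is forced to True.
Set x2 = False and propagate.
The remaining clauses are satisfied by x3 = True, x5 = True, x7 = True, x8 = True, x10 = True, x11 = True, x12 = False, x13 = True.
Every clause has at least one true literal under this assignment.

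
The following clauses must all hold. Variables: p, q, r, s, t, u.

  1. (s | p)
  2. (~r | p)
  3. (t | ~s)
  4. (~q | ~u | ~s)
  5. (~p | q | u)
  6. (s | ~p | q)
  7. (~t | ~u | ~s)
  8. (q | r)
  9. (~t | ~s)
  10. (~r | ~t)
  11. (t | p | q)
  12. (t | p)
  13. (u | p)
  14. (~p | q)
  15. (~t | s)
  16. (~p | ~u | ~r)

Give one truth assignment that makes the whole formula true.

p=T, q=T, r=F, s=F, t=F, u=T

Set p = True and propagate.
  then q is forced to True.
Try r = False.
The remaining clauses are satisfied by s = False, t = False, u = True.
Every clause has at least one true literal under this assignment.
Check each clause:
  1. (p | s) — p is true.
  2. (p | ~r) — p is true.
  3. (t | ~s) — ~s is true.
  4. (~u | ~s | ~q) — ~s is true.
  5. (q | u | ~p) — q is true.
  6. (q | ~p | s) — q is true.
  7. (~t | ~s | ~u) — ~t is true.
  8. (r | q) — q is true.
  9. (~s | ~t) — ~t is true.
  10. (~t | ~r) — ~t is true.
  11. (q | t | p) — p is true.
  12. (t | p) — p is true.
  13. (u | p) — p is true.
  14. (q | ~p) — q is true.
  15. (~t | s) — ~t is true.
  16. (~p | ~u | ~r) — ~r is true.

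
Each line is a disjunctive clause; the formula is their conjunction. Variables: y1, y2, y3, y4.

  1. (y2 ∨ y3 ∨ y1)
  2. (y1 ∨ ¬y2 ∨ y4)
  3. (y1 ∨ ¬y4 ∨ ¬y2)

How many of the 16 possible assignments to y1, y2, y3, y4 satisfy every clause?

10

Case analysis on y1 and y2:
  y1=T, y2=T: remaining (y3,y4) ∈ {(F,F); (F,T); (T,F); (T,T)} — 4.
  y1=T, y2=F: remaining (y3,y4) ∈ {(F,F); (F,T); (T,F); (T,T)} — 4.
  y1=F, y2=T: a clause becomes empty — 0.
  y1=F, y2=F: remaining (y3,y4) ∈ {(T,F); (T,T)} — 2.
Total: 4 + 4 + 0 + 2 = 10.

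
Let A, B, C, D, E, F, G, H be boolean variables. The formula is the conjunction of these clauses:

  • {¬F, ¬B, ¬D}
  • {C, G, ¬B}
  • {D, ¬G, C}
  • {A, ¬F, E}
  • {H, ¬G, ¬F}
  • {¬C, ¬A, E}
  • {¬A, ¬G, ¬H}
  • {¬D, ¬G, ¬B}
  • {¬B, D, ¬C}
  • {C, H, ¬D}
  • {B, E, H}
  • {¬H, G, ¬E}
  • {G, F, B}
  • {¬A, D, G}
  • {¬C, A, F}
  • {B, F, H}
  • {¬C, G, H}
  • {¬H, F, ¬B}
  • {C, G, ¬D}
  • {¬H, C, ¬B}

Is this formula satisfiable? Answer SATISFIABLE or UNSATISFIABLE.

SATISFIABLE

Branch on A: take A = False.
Branch on B: take B = False.
For the remaining variables, C = False, D = False, E = True, F = True, G = False, H = False works.
So A=False  B=False  C=False  D=False  E=True  F=True  G=False  H=False is a satisfying assignment.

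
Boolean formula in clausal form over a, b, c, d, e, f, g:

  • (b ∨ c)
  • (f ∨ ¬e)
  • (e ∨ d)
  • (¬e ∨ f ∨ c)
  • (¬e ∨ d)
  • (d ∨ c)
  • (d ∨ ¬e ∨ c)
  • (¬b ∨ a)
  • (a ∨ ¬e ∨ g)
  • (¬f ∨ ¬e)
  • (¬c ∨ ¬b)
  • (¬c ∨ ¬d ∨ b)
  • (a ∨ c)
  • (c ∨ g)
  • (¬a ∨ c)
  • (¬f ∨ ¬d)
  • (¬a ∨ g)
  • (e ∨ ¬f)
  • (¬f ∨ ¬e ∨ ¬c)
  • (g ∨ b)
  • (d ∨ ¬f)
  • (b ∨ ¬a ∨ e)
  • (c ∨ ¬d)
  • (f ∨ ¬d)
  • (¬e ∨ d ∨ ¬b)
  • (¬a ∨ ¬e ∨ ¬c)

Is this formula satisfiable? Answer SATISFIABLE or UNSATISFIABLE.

UNSATISFIABLE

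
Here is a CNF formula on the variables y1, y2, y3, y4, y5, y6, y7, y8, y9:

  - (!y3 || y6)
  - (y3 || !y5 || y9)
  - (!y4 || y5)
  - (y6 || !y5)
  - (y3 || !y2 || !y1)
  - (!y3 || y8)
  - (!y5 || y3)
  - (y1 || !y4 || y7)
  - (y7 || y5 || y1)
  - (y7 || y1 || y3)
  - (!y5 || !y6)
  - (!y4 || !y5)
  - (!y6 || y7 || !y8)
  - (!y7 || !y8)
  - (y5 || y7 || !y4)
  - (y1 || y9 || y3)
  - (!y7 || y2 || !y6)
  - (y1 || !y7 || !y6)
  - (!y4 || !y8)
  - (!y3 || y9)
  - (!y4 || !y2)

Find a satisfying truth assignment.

Pure literal: y4 appears only negated; assign y4 = False.
Branch on y1: take y1 = True.
For the remaining variables, y2 = False, y3 = False, y5 = False, y6 = False, y7 = True, y8 = False, y9 = False works.

y1=True, y2=False, y3=False, y4=False, y5=False, y6=False, y7=True, y8=False, y9=False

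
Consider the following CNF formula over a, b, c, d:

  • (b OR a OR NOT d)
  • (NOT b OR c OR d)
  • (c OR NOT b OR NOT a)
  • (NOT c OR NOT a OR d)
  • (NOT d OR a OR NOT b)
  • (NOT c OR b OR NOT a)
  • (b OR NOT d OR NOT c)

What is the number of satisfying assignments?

6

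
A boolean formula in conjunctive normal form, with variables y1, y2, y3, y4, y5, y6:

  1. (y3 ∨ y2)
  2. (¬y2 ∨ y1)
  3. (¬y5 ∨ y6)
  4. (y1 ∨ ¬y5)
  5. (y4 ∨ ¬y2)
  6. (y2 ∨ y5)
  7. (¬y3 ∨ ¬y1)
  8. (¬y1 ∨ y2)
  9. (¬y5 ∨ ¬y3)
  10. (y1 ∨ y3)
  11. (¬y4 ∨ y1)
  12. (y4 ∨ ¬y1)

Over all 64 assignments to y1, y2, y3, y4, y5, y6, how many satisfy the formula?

The models are:
  y1=1 y2=1 y3=0 y4=1 y5=0 y6=0
  y1=1 y2=1 y3=0 y4=1 y5=0 y6=1
  y1=1 y2=1 y3=0 y4=1 y5=1 y6=1
Count: 3.

3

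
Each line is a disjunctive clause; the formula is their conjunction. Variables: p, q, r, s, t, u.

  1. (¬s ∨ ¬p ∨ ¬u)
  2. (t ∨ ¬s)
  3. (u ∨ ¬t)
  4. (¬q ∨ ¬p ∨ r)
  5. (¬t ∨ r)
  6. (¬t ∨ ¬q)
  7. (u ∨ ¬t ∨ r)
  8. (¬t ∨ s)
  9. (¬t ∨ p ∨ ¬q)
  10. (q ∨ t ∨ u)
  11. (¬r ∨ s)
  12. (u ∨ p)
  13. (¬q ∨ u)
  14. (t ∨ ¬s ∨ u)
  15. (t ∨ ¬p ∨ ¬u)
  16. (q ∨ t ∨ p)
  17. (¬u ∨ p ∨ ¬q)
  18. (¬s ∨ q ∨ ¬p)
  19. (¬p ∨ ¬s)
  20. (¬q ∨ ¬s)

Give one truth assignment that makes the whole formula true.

p=F, q=F, r=T, s=T, t=T, u=T

Check each clause:
  1. (¬p ∨ ¬s ∨ ¬u) — ¬p is true.
  2. (¬s ∨ t) — t is true.
  3. (¬t ∨ u) — u is true.
  4. (r ∨ ¬p ∨ ¬q) — r is true.
  5. (r ∨ ¬t) — r is true.
  6. (¬t ∨ ¬q) — ¬q is true.
  7. (u ∨ ¬t ∨ r) — r is true.
  8. (¬t ∨ s) — s is true.
  9. (¬t ∨ p ∨ ¬q) — ¬q is true.
  10. (q ∨ u ∨ t) — t is true.
  11. (s ∨ ¬r) — s is true.
  12. (u ∨ p) — u is true.
  13. (u ∨ ¬q) — ¬q is true.
  14. (t ∨ u ∨ ¬s) — t is true.
  15. (t ∨ ¬p ∨ ¬u) — t is true.
  16. (p ∨ q ∨ t) — t is true.
  17. (¬u ∨ ¬q ∨ p) — ¬q is true.
  18. (¬s ∨ q ∨ ¬p) — ¬p is true.
  19. (¬s ∨ ¬p) — ¬p is true.
  20. (¬s ∨ ¬q) — ¬q is true.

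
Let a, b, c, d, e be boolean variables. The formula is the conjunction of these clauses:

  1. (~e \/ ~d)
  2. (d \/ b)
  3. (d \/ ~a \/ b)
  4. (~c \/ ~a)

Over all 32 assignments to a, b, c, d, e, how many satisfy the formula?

12

Split on d, then a.
  d=1, a=1: remaining (b,c,e) ∈ {(0,0,0); (1,0,0)} — 2.
  d=1, a=0: remaining (b,c,e) ∈ {(0,0,0); (0,1,0); (1,0,0); (1,1,0)} — 4.
  d=0, a=1: remaining (b,c,e) ∈ {(1,0,0); (1,0,1)} — 2.
  d=0, a=0: remaining (b,c,e) ∈ {(1,0,0); (1,0,1); (1,1,0); (1,1,1)} — 4.
Total: 2 + 4 + 2 + 4 = 12.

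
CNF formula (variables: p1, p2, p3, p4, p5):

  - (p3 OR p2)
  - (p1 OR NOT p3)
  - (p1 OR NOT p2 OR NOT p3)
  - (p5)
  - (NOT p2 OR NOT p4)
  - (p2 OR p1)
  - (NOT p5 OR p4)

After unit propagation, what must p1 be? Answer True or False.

True

Unit clause (p5) sets p5 = True.
(NOT p5 OR p4): since p5 = True, the clause reduces to (p4). p4 = True.
In (NOT p2 OR NOT p4), NOT p4 is now false; NOT p2 must hold, so p2 = False.
(p3 OR p2): since p2 = False, the clause reduces to (p3). p3 = True.
(NOT p3 OR p1) with p3 = True leaves only p1, so p1 = True.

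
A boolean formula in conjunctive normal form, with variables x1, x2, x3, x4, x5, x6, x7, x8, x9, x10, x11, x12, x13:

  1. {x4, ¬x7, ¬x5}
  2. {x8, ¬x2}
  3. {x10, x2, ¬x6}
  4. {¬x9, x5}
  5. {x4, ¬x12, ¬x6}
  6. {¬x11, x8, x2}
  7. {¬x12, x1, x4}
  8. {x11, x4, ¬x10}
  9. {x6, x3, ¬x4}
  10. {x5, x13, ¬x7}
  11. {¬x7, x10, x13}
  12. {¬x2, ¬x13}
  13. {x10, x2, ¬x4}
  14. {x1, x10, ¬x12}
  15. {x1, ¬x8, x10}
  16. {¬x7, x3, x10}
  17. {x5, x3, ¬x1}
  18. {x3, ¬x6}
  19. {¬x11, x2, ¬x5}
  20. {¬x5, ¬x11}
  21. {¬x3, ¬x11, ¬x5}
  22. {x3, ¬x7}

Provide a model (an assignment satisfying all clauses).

Pure literal: x7 appears only negated; assign x7 = False.
Pure literal: x9 appears only negated; assign x9 = False.
Branch on x1: take x1 = True.
Set x2 = True and propagate.
  then x8 is forced to True.
  then x13 is forced to False.
The remaining clauses are satisfied by x3 = True, x4 = True, x5 = False, x6 = False, x10 = False, x11 = True, x12 = False.
Every clause has at least one true literal under this assignment.

x1=T  x2=T  x3=T  x4=T  x5=F  x6=F  x7=F  x8=T  x9=F  x10=F  x11=T  x12=F  x13=F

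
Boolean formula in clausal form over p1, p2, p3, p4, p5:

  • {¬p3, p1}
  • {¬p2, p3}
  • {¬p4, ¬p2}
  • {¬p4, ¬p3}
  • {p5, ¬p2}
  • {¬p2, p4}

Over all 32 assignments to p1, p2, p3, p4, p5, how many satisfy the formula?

10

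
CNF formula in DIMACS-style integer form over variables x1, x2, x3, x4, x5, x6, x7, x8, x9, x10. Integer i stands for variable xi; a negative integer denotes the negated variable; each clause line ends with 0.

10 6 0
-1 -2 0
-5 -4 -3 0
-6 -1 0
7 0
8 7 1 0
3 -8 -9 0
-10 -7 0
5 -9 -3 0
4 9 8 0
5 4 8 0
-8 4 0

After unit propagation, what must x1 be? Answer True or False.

False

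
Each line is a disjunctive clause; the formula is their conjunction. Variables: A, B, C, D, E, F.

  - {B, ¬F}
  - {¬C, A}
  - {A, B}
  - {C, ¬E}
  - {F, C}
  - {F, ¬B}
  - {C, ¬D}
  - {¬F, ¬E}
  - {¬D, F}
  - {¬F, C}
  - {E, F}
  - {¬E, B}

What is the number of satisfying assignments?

2

The models are:
  A=1 B=1 C=1 D=0 E=0 F=1
  A=1 B=1 C=1 D=1 E=0 F=1
That's 2 in total.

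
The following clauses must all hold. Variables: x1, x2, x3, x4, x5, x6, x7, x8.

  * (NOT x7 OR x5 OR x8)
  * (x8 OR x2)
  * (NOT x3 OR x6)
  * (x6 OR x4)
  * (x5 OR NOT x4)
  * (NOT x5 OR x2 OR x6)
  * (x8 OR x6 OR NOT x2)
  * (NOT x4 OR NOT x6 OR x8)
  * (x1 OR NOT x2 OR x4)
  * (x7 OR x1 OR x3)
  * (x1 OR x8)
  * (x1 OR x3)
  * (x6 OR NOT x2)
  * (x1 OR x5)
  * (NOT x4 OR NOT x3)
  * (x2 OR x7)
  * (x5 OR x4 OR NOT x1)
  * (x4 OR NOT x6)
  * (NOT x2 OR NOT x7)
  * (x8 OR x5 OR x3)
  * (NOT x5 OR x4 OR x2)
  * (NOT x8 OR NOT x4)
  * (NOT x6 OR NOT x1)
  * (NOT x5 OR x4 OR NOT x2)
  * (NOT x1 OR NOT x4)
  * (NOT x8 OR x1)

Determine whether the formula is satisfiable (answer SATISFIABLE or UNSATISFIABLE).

UNSATISFIABLE

x4 = True:
  propagation gives x5=True, x3=False, x1=True; an empty clause results — contradiction.
x4 = False:
  propagation gives x6=True; an empty clause results — contradiction.
Every branch closes, so no satisfying assignment exists.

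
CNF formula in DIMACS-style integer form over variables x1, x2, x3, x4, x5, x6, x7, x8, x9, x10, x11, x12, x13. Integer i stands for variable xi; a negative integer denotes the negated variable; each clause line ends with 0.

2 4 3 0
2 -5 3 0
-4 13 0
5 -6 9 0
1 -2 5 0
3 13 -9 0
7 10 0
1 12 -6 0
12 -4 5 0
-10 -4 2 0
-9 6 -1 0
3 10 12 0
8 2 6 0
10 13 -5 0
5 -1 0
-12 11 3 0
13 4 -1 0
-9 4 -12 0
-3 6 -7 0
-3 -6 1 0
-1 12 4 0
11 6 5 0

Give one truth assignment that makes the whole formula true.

x1 = 0, x2 = 1, x3 = 1, x4 = 0, x5 = 1, x6 = 0, x7 = 0, x8 = 0, x9 = 0, x10 = 1, x11 = 1, x12 = 0, x13 = 0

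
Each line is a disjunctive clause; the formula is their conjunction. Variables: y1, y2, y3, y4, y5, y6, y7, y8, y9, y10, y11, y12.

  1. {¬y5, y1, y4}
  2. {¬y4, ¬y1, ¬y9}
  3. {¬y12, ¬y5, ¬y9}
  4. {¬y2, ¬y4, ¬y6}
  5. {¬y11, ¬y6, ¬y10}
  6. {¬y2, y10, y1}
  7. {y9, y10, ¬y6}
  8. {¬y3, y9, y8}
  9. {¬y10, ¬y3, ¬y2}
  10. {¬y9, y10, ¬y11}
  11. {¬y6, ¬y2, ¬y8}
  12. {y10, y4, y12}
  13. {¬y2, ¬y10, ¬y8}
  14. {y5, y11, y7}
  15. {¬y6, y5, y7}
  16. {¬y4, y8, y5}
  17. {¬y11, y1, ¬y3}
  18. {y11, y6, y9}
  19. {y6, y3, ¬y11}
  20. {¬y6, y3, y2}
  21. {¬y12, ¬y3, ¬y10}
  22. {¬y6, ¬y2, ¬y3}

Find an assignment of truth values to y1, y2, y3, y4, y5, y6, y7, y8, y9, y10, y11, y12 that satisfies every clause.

y1=0, y2=0, y3=0, y4=1, y5=1, y6=0, y7=1, y8=0, y9=1, y10=0, y11=0, y12=0

Pure literal: y7 appears only positively; assign y7 = True.
Set y1 = False and propagate.
For the remaining variables, y2 = False, y3 = False, y4 = True, y5 = True, y6 = False, y8 = False, y9 = True, y10 = False, y11 = False, y12 = False works.
Every clause has at least one true literal under this assignment.
Check each clause:
  1. {¬y5, y1, y4} — y4 is true.
  2. {¬y1, ¬y9, ¬y4} — ¬y1 is true.
  3. {¬y9, ¬y5, ¬y12} — ¬y12 is true.
  4. {¬y2, ¬y6, ¬y4} — ¬y6 is true.
  5. {¬y11, ¬y6, ¬y10} — ¬y6 is true.
  6. {y10, y1, ¬y2} — ¬y2 is true.
  7. {y9, y10, ¬y6} — y9 is true.
  8. {y8, y9, ¬y3} — y9 is true.
  9. {¬y10, ¬y2, ¬y3} — ¬y3 is true.
  10. {y10, ¬y9, ¬y11} — ¬y11 is true.
  11. {¬y2, ¬y8, ¬y6} — ¬y8 is true.
  12. {y10, y12, y4} — y4 is true.
  13. {¬y10, ¬y2, ¬y8} — ¬y8 is true.
  14. {y11, y5, y7} — y5 is true.
  15. {y7, ¬y6, y5} — ¬y6 is true.
  16. {y5, y8, ¬y4} — y5 is true.
  17. {¬y3, y1, ¬y11} — ¬y11 is true.
  18. {y9, y6, y11} — y9 is true.
  19. {y6, y3, ¬y11} — ¬y11 is true.
  20. {¬y6, y2, y3} — ¬y6 is true.
  21. {¬y12, ¬y3, ¬y10} — ¬y12 is true.
  22. {¬y2, ¬y3, ¬y6} — ¬y6 is true.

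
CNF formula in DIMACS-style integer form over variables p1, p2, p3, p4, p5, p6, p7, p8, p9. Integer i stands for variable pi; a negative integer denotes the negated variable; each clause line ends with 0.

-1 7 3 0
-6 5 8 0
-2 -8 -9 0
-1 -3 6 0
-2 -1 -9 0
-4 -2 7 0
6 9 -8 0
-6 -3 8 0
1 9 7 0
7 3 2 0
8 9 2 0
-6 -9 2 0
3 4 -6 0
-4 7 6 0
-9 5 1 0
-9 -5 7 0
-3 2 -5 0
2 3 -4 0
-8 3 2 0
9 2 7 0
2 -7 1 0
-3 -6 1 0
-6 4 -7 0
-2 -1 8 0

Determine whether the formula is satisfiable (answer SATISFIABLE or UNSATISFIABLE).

Try p1 = True.
Branch on p2: take p2 = True.
  then p9 is forced to False.
  then p8 is forced to True.
  then p6 is forced to True.
Try p3 = False.
  then p7 is forced to True.
  then p4 is forced to True.
p5 is now unconstrained; take p5 = True.
So p1 = True, p2 = True, p3 = False, p4 = True, p5 = True, p6 = True, p7 = True, p8 = True, p9 = False is a satisfying assignment.

SATISFIABLE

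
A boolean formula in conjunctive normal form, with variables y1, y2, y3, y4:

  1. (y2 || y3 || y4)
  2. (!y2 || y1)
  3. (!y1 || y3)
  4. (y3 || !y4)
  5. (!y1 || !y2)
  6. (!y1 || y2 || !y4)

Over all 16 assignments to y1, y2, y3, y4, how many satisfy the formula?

3

The models are:
  y1=F y2=F y3=T y4=F
  y1=F y2=F y3=T y4=T
  y1=T y2=F y3=T y4=F
That's 3 in total.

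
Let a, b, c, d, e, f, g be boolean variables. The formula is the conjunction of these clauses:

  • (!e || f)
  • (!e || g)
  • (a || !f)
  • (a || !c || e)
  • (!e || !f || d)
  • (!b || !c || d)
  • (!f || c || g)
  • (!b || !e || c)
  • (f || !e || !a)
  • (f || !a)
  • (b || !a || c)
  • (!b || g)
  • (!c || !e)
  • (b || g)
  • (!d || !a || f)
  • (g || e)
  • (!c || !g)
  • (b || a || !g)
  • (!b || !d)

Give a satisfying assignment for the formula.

a = 0, b = 1, c = 0, d = 0, e = 0, f = 0, g = 1

Branch on a: take a = False.
  then f is forced to False.
  then e is forced to False.
  then c is forced to False.
  then g is forced to True.
  then b is forced to True.
  then d is forced to False.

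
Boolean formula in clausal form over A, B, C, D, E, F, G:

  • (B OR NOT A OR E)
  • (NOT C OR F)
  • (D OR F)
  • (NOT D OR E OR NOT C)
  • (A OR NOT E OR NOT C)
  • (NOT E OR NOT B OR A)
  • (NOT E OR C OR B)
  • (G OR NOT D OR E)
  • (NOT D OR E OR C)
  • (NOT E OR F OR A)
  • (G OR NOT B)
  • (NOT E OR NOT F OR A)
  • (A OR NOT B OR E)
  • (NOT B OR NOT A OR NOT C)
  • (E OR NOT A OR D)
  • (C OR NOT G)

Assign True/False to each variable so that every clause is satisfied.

Branch on A: take A = False.
The remaining clauses are satisfied by B = False, C = True, D = False, E = False, F = True, G = False.
Every clause has at least one true literal under this assignment.

A=F  B=F  C=T  D=F  E=F  F=T  G=F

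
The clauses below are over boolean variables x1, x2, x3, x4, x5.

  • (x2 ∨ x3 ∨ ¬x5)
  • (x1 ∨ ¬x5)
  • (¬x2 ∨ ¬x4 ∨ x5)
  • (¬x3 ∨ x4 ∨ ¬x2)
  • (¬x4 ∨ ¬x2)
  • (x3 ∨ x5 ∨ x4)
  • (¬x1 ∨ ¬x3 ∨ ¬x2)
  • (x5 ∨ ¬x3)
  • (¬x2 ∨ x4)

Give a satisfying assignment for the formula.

x1=T  x2=F  x3=T  x4=F  x5=T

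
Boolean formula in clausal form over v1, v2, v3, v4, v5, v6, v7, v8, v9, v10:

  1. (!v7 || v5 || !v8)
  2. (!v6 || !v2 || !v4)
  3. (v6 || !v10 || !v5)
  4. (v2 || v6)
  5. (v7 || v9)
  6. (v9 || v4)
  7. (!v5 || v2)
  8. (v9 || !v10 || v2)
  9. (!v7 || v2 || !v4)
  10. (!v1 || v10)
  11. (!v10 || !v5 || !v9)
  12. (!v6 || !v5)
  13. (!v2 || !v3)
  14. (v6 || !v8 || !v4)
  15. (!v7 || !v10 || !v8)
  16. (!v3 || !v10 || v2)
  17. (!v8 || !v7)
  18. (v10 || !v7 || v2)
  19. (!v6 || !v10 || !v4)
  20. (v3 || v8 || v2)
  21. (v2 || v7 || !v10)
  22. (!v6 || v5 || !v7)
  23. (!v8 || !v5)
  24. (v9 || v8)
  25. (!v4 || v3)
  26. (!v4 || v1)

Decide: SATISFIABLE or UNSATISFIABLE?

SATISFIABLE

Try v1 = False.
  then v4 is forced to False.
  then v9 is forced to True.
Set v2 = False and propagate.
  then v6 is forced to True.
  then v5 is forced to False.
  then v7 is forced to False.
  then v10 is forced to False.
The remaining clauses are satisfied by v3 = False, v8 = True.
So v1=0  v2=0  v3=0  v4=0  v5=0  v6=1  v7=0  v8=1  v9=1  v10=0 is a satisfying assignment.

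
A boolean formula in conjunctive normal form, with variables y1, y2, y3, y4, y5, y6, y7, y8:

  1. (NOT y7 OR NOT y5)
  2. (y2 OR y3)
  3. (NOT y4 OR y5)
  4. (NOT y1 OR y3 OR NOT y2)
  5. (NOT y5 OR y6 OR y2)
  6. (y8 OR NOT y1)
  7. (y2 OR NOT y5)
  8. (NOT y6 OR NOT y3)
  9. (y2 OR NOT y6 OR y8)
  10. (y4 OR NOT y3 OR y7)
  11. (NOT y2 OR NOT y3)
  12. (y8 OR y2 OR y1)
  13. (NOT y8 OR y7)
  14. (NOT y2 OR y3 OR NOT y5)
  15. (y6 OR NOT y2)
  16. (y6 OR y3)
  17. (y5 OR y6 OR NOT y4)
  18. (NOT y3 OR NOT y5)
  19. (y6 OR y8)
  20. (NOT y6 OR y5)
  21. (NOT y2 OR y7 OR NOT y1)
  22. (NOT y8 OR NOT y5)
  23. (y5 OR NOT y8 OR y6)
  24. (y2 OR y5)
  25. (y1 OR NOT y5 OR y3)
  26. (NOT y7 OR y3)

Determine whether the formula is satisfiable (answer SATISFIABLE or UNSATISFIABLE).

UNSATISFIABLE

y5 = True:
  propagation gives y7=False, y2=True, y3=False; an empty clause results — contradiction.
y5 = False:
  propagation gives y4=False, y6=False, y2=False; an empty clause results — contradiction.
Every branch closes, so no satisfying assignment exists.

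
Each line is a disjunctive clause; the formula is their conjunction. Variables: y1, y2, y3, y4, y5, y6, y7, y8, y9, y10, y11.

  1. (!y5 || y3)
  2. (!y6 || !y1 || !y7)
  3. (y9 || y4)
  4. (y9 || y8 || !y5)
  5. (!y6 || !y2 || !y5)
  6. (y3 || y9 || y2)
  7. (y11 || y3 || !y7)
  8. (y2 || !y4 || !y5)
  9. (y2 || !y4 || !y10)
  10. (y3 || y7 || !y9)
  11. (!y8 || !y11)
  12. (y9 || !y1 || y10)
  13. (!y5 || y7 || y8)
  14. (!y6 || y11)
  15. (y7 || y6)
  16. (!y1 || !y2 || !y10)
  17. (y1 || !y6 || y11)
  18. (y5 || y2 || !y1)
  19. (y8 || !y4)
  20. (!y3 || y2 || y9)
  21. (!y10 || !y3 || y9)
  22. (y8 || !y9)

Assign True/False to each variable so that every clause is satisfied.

Try y1 = False.
Try y2 = True.
For the remaining variables, y3 = True, y4 = False, y5 = False, y6 = False, y7 = True, y8 = True, y9 = True, y10 = False, y11 = False works.
Check each clause:
  1. (!y5 || y3) — y3 is true.
  2. (!y6 || !y1 || !y7) — !y6 is true.
  3. (y9 || y4) — y9 is true.
  4. (y8 || y9 || !y5) — y8 is true.
  5. (!y6 || !y2 || !y5) — !y6 is true.
  6. (y3 || y2 || y9) — y9 is true.
  7. (y11 || !y7 || y3) — y3 is true.
  8. (!y5 || !y4 || y2) — y2 is true.
  9. (y2 || !y4 || !y10) — y2 is true.
  10. (y7 || y3 || !y9) — y3 is true.
  11. (!y11 || !y8) — !y11 is true.
  12. (!y1 || y9 || y10) — y9 is true.
  13. (y7 || !y5 || y8) — y8 is true.
  14. (!y6 || y11) — !y6 is true.
  15. (y6 || y7) — y7 is true.
  16. (!y10 || !y2 || !y1) — !y1 is true.
  17. (!y6 || y1 || y11) — !y6 is true.
  18. (y5 || !y1 || y2) — y2 is true.
  19. (!y4 || y8) — y8 is true.
  20. (y2 || y9 || !y3) — y9 is true.
  21. (!y10 || !y3 || y9) — y9 is true.
  22. (!y9 || y8) — y8 is true.

y1=F, y2=T, y3=T, y4=F, y5=F, y6=F, y7=T, y8=T, y9=T, y10=F, y11=F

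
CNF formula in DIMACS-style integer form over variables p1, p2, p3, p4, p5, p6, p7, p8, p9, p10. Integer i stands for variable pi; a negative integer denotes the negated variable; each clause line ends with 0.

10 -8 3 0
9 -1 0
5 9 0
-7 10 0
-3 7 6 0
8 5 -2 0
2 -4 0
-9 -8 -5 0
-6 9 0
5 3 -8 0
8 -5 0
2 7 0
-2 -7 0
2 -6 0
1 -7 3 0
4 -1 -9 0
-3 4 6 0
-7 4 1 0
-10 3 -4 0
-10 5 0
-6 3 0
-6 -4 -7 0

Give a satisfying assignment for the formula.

p1=F, p2=T, p3=T, p4=T, p5=F, p6=T, p7=F, p8=T, p9=T, p10=F

Set p1 = False and propagate.
The remaining clauses are satisfied by p2 = True, p3 = True, p4 = True, p5 = False, p6 = True, p7 = False, p8 = True, p9 = True, p10 = False.
Every clause has at least one true literal under this assignment.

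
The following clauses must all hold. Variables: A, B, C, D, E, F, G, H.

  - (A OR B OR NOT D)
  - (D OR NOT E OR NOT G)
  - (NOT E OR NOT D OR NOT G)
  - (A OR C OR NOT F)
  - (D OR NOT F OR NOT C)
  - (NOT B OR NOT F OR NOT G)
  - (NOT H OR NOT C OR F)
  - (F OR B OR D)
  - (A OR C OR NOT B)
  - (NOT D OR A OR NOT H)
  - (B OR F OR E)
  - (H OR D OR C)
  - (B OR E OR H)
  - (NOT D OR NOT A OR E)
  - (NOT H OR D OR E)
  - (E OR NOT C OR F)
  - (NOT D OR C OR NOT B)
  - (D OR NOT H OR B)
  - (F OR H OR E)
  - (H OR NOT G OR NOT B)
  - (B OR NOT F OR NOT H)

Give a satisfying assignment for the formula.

A=1, B=0, C=0, D=1, E=1, F=0, G=0, H=0

G occurs only negated in the remaining clauses — set G = False.
Branch on A: take A = True.
Set B = False and propagate.
Try C = False.
The remaining clauses are satisfied by D = True, E = True, F = False, H = False.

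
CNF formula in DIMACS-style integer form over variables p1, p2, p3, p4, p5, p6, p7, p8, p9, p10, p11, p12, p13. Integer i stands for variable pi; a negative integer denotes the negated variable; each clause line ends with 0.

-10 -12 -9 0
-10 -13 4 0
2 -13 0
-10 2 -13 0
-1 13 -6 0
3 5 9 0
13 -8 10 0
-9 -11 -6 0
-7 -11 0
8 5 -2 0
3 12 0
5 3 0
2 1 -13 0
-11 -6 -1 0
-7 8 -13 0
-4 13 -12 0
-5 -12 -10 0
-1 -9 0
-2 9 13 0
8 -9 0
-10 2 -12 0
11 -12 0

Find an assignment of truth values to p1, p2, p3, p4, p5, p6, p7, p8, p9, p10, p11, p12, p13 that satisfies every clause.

p3 occurs only positively in the remaining clauses — set p3 = True.
Pure literal: p6 appears only negated; assign p6 = False.
Set p1 = False and propagate.
For the remaining variables, p2 = True, p4 = False, p5 = False, p7 = True, p8 = True, p9 = False, p10 = False, p11 = False, p12 = False, p13 = True works.

p1=False, p2=True, p3=True, p4=False, p5=False, p6=False, p7=True, p8=True, p9=False, p10=False, p11=False, p12=False, p13=True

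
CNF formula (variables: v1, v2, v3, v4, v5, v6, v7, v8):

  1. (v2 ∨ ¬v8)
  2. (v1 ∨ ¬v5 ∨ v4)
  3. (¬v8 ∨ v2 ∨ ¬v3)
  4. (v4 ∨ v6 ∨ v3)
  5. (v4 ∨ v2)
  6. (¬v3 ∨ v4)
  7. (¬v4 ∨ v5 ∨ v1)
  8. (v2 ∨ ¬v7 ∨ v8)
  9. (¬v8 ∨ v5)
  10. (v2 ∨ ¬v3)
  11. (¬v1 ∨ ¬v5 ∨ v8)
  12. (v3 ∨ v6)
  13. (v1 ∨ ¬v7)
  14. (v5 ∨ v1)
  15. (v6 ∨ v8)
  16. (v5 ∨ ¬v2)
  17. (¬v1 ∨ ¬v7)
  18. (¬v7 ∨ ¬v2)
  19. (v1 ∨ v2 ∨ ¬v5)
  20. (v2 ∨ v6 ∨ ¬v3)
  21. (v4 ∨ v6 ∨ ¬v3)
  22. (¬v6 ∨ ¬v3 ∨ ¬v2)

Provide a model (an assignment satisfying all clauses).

v1=False, v2=True, v3=True, v4=True, v5=True, v6=False, v7=False, v8=True

Check each clause:
  1. (v2 ∨ ¬v8) — v2 is true.
  2. (v4 ∨ ¬v5 ∨ v1) — v4 is true.
  3. (v2 ∨ ¬v8 ∨ ¬v3) — v2 is true.
  4. (v4 ∨ v3 ∨ v6) — v3 is true.
  5. (v4 ∨ v2) — v2 is true.
  6. (¬v3 ∨ v4) — v4 is true.
  7. (¬v4 ∨ v1 ∨ v5) — v5 is true.
  8. (v8 ∨ ¬v7 ∨ v2) — v8 is true.
  9. (v5 ∨ ¬v8) — v5 is true.
  10. (v2 ∨ ¬v3) — v2 is true.
  11. (v8 ∨ ¬v1 ∨ ¬v5) — v8 is true.
  12. (v6 ∨ v3) — v3 is true.
  13. (v1 ∨ ¬v7) — ¬v7 is true.
  14. (v1 ∨ v5) — v5 is true.
  15. (v6 ∨ v8) — v8 is true.
  16. (v5 ∨ ¬v2) — v5 is true.
  17. (¬v7 ∨ ¬v1) — ¬v7 is true.
  18. (¬v7 ∨ ¬v2) — ¬v7 is true.
  19. (v2 ∨ v1 ∨ ¬v5) — v2 is true.
  20. (v6 ∨ ¬v3 ∨ v2) — v2 is true.
  21. (v6 ∨ v4 ∨ ¬v3) — v4 is true.
  22. (¬v2 ∨ ¬v6 ∨ ¬v3) — ¬v6 is true.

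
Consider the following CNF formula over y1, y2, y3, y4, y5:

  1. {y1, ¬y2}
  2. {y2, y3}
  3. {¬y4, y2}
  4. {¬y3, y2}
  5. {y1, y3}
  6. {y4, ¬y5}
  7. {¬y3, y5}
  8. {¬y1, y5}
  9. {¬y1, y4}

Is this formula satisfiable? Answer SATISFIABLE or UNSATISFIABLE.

Set y1 = True and propagate.
  then y5 is forced to True.
  then y4 is forced to True.
  then y2 is forced to True.
y3 is now unconstrained; take y3 = False.
So y1=T, y2=T, y3=F, y4=T, y5=T is a satisfying assignment.

SATISFIABLE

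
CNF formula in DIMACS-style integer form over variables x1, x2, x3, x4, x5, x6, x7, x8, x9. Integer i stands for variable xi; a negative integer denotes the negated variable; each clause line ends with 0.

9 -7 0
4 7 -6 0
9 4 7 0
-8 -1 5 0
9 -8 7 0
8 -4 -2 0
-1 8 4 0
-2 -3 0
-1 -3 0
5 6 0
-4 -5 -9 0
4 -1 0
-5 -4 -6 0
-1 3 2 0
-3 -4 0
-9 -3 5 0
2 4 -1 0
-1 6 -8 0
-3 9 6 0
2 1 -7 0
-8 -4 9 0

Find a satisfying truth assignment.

x1 = F, x2 = F, x3 = T, x4 = F, x5 = T, x6 = F, x7 = F, x8 = T, x9 = T

Check each clause:
  1. (x9 || !x7) — !x7 is true.
  2. (!x6 || x7 || x4) — !x6 is true.
  3. (x7 || x9 || x4) — x9 is true.
  4. (x5 || !x1 || !x8) — x5 is true.
  5. (x9 || x7 || !x8) — x9 is true.
  6. (!x2 || x8 || !x4) — x8 is true.
  7. (!x1 || x8 || x4) — x8 is true.
  8. (!x3 || !x2) — !x2 is true.
  9. (!x1 || !x3) — !x1 is true.
  10. (x5 || x6) — x5 is true.
  11. (!x5 || !x9 || !x4) — !x4 is true.
  12. (!x1 || x4) — !x1 is true.
  13. (!x4 || !x6 || !x5) — !x6 is true.
  14. (x2 || x3 || !x1) — x3 is true.
  15. (!x3 || !x4) — !x4 is true.
  16. (x5 || !x3 || !x9) — x5 is true.
  17. (!x1 || x4 || x2) — !x1 is true.
  18. (x6 || !x1 || !x8) — !x1 is true.
  19. (!x3 || x9 || x6) — x9 is true.
  20. (!x7 || x1 || x2) — !x7 is true.
  21. (!x8 || x9 || !x4) — x9 is true.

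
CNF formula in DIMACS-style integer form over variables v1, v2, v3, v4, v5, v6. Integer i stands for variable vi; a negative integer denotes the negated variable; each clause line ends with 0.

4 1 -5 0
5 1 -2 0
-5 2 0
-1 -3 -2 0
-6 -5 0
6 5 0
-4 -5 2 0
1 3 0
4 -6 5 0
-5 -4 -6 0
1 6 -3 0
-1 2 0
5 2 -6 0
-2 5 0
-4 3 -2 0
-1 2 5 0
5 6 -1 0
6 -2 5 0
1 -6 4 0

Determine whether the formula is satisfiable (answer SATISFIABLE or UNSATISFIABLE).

SATISFIABLE

Branch on v1: take v1 = True.
  then v2 is forced to True.
  then v3 is forced to False.
  then v5 is forced to True.
  then v6 is forced to False.
  then v4 is forced to False.
So v1=True, v2=True, v3=False, v4=False, v5=True, v6=False is a satisfying assignment.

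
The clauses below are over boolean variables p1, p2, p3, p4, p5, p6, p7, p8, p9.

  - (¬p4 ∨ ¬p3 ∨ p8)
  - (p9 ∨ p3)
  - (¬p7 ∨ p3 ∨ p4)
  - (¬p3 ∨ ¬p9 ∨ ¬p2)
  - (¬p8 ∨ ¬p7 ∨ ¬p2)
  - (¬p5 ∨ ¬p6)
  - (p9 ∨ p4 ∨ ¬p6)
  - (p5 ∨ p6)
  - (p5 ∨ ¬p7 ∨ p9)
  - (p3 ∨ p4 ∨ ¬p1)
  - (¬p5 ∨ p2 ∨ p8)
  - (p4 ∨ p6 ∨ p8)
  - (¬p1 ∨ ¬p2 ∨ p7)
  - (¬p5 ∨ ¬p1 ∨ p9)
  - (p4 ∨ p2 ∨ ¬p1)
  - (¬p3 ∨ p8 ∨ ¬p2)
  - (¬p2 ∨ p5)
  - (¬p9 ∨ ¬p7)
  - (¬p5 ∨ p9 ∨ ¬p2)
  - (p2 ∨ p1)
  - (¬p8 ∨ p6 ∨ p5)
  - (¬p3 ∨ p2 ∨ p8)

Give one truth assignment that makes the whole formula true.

p1 = F, p2 = T, p3 = F, p4 = T, p5 = T, p6 = F, p7 = F, p8 = T, p9 = T

Set p1 = False and propagate.
  then p2 is forced to True.
  then p5 is forced to True.
  then p6 is forced to False.
  then p9 is forced to True.
  then p3 is forced to False.
  then p7 is forced to False.
Try p4 = True.
p8 is now unconstrained; take p8 = True.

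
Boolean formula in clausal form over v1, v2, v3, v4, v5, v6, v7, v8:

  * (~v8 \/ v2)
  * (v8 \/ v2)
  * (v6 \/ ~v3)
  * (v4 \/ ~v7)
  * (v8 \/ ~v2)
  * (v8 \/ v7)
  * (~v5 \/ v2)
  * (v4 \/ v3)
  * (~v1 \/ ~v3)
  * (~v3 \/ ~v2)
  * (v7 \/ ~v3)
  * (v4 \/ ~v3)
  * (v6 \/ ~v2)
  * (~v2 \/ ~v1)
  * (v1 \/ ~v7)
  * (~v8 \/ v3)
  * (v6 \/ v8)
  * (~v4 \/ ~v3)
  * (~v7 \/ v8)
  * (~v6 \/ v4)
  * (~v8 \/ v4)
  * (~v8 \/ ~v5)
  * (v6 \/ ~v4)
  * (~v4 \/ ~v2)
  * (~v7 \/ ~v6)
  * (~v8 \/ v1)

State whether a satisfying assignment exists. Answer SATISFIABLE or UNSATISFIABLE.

UNSATISFIABLE

v8 = True:
  propagation gives v2=True, v3=False; an empty clause results — contradiction.
v8 = False:
  propagation gives v2=True; an empty clause results — contradiction.
Every branch closes, so no satisfying assignment exists.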